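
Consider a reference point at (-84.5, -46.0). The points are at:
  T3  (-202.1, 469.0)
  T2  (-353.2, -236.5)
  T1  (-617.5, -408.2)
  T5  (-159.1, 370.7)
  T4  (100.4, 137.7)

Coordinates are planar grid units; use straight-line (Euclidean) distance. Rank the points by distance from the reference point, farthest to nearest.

Distance from the reference point at (-84.5, -46.0) to each:
T1 (-617.5, -408.2): 644.4
T3 (-202.1, 469.0): 528.3
T5 (-159.1, 370.7): 423.3
T2 (-353.2, -236.5): 329.4
T4 (100.4, 137.7): 260.6

T1, T3, T5, T2, T4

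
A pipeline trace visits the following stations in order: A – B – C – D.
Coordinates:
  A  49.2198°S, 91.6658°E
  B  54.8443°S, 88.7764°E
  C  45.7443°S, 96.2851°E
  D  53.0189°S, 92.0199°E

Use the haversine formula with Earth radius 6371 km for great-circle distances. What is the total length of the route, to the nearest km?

2664 km

Leg distances:
A→B: 655.8 km  (cumulative 655.8 km)
B→C: 1142.3 km  (cumulative 1798.1 km)
C→D: 865.4 km  (cumulative 2663.5 km)
Total route length ≈ 2664 km.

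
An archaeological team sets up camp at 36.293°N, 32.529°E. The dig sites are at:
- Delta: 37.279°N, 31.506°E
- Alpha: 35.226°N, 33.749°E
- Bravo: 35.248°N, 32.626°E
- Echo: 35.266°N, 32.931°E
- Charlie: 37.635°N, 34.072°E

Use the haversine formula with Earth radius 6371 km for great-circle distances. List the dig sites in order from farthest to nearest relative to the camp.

Charlie, Alpha, Delta, Echo, Bravo

Computing each great-circle distance from 36.293°N, 32.529°E:
Charlie 37.635°N, 34.072°E: 202.6 km
Alpha 35.226°N, 33.749°E: 161.8 km
Delta 37.279°N, 31.506°E: 142.5 km
Echo 35.266°N, 32.931°E: 119.8 km
Bravo 35.248°N, 32.626°E: 116.5 km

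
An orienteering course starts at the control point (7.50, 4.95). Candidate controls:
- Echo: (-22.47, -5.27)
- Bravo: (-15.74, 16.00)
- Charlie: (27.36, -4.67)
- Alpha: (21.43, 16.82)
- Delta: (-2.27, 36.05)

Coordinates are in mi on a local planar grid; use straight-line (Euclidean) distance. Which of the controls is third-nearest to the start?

Bravo

Distance to each, sorted:
Alpha: 18.3 mi
Charlie: 22.1 mi
Bravo: 25.7 mi
Echo: 31.7 mi
Delta: 32.6 mi
The third-nearest is Bravo at 25.7 mi.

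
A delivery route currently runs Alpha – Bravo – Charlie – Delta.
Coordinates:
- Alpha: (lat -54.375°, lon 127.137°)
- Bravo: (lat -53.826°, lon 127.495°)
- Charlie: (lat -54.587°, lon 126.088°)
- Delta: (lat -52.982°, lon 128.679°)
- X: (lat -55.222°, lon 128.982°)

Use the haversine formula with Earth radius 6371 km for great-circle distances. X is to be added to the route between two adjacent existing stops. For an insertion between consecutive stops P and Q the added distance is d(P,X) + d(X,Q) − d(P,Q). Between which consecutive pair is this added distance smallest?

Added distance for inserting X between each consecutive pair:
Alpha–Bravo: 268.3 km
Bravo–Charlie: 255.9 km
Charlie–Delta: 201.3 km
Smallest added distance is 201.3 km, inserting between Charlie and Delta.

between Charlie and Delta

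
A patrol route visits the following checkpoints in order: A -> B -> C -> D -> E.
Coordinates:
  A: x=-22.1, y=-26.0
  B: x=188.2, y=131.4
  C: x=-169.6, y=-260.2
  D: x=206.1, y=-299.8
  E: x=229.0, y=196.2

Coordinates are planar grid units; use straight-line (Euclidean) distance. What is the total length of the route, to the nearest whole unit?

1667

Leg distances:
A→B: 262.7  (cumulative 262.7)
B→C: 530.4  (cumulative 793.1)
C→D: 377.8  (cumulative 1170.9)
D→E: 496.5  (cumulative 1667.4)
Total route length ≈ 1667.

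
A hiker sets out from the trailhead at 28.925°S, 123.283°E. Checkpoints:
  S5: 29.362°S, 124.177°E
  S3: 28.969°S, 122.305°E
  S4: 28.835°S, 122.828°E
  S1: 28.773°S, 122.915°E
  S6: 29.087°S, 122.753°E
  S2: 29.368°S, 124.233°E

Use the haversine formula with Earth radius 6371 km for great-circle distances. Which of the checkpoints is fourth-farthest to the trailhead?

Distance to each, sorted:
S2: 104.6 km
S5: 99.5 km
S3: 95.3 km
S6: 54.6 km
S4: 45.4 km
S1: 39.6 km
The fourth-farthest is S6 at 54.6 km.

S6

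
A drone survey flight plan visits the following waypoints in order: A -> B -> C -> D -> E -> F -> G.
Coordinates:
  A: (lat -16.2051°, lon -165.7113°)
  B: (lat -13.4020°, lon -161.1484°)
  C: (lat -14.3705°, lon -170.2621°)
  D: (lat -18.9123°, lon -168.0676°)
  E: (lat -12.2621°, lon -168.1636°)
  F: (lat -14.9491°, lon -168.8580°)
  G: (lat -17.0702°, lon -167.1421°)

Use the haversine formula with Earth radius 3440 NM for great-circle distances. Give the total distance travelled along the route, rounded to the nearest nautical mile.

1876 NM

Leg distances:
A→B: 313.8 NM  (cumulative 313.8 NM)
B→C: 534.3 NM  (cumulative 848.1 NM)
C→D: 300.5 NM  (cumulative 1148.6 NM)
D→E: 399.3 NM  (cumulative 1547.9 NM)
E→F: 166.3 NM  (cumulative 1714.2 NM)
F→G: 161.3 NM  (cumulative 1875.5 NM)
Total route length ≈ 1876 NM.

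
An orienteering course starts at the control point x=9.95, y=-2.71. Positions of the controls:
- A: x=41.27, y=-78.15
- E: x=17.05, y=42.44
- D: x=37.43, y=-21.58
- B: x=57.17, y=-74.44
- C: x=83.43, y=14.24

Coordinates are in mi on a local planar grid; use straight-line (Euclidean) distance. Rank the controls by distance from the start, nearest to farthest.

D, E, C, A, B

Distance from the start at x=9.95, y=-2.71 to each:
D x=37.43, y=-21.58: 33.3 mi
E x=17.05, y=42.44: 45.7 mi
C x=83.43, y=14.24: 75.4 mi
A x=41.27, y=-78.15: 81.7 mi
B x=57.17, y=-74.44: 85.9 mi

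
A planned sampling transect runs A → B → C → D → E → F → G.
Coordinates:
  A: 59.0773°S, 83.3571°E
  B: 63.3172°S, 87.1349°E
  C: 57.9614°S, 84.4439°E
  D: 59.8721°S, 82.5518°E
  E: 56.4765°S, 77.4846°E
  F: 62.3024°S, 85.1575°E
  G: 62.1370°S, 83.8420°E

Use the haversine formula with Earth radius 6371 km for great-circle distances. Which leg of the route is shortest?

Leg distances:
A→B: 512.9 km
B→C: 613.2 km
C→D: 238.6 km
D→E: 480.2 km
E→F: 778.9 km
F→G: 70.6 km
The shortest leg is F–G at 70.6 km.

F–G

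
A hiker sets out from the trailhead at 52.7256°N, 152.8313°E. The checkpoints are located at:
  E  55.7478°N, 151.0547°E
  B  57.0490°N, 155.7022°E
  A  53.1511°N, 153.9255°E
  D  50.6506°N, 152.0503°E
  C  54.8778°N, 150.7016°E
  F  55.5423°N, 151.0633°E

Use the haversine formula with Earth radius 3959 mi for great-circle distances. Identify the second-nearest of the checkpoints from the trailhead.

Distance to each, sorted:
A: 54.2 mi
D: 147.2 mi
C: 172.2 mi
F: 207.4 mi
E: 220.8 mi
B: 319.7 mi
The second-nearest is D at 147.2 mi.

D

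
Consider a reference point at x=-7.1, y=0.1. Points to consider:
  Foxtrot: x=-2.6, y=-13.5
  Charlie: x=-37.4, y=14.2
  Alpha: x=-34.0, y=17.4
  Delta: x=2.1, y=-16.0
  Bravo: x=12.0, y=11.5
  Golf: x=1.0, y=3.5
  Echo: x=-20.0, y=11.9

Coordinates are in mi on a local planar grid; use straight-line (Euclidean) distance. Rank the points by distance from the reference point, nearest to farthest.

Computing each straight-line distance from x=-7.1, y=0.1:
Golf x=1.0, y=3.5: 8.8 mi
Foxtrot x=-2.6, y=-13.5: 14.3 mi
Echo x=-20.0, y=11.9: 17.5 mi
Delta x=2.1, y=-16.0: 18.5 mi
Bravo x=12.0, y=11.5: 22.2 mi
Alpha x=-34.0, y=17.4: 32.0 mi
Charlie x=-37.4, y=14.2: 33.4 mi

Golf, Foxtrot, Echo, Delta, Bravo, Alpha, Charlie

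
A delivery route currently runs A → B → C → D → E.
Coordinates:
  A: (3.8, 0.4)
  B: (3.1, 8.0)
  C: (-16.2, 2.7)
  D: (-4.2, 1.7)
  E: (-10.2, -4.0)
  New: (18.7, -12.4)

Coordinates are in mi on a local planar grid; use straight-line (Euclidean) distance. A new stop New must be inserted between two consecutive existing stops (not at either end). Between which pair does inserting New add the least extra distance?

between A and B

Added distance for inserting New between each consecutive pair:
A–B: 37.7 mi
B–C: 43.7 mi
C–D: 52.9 mi
D–E: 48.7 mi
Smallest added distance is 37.7 mi, inserting between A and B.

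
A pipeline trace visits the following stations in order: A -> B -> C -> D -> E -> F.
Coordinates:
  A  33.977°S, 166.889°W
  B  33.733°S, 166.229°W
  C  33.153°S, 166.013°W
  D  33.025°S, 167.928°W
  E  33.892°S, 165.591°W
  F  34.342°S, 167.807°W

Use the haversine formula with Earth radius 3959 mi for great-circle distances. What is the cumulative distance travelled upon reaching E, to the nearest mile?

342 mi

Leg distances:
A→B: 41.5 mi  (cumulative 41.5 mi)
B→C: 42.0 mi  (cumulative 83.4 mi)
C→D: 111.2 mi  (cumulative 194.6 mi)
D→E: 147.4 mi  (cumulative 342.1 mi)
Cumulative distance at E ≈ 342 mi.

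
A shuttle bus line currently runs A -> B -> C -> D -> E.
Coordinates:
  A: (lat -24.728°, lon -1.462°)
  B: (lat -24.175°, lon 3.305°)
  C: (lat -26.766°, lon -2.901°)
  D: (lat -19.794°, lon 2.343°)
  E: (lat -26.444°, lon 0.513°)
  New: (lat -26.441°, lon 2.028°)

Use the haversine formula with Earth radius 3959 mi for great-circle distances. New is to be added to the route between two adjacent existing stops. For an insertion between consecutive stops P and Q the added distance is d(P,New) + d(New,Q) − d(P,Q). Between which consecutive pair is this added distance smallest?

Added distance for inserting New between each consecutive pair:
A–B: 121.1 mi
B–C: 54.6 mi
C–D: 179.7 mi
D–E: 79.5 mi
Smallest added distance is 54.6 mi, inserting between B and C.

between B and C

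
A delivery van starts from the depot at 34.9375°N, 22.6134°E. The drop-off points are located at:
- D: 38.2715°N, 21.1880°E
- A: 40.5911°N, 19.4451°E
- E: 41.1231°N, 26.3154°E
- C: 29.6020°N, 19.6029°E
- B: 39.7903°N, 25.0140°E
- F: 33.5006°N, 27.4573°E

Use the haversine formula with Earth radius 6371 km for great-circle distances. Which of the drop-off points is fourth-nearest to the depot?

Distances from the depot (34.9375°N, 22.6134°E):
D: 391.9 km
F: 473.1 km
B: 579.8 km
C: 657.2 km
A: 687.4 km
E: 760.2 km
The fourth-nearest is C at 657.2 km.

C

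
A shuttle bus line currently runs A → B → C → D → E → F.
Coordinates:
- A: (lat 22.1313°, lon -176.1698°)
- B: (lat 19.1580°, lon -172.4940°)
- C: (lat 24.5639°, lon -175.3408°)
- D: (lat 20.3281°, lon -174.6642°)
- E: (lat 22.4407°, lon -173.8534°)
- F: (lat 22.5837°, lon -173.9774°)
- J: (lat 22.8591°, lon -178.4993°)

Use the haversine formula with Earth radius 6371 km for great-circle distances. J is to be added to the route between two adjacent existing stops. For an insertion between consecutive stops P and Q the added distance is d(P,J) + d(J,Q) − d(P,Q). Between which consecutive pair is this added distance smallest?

Added distance for inserting J between each consecutive pair:
A–B: 493.9 km
B–C: 451.1 km
C–D: 383.3 km
D–E: 715.7 km
E–F: 923.4 km
Smallest added distance is 383.3 km, inserting between C and D.

between C and D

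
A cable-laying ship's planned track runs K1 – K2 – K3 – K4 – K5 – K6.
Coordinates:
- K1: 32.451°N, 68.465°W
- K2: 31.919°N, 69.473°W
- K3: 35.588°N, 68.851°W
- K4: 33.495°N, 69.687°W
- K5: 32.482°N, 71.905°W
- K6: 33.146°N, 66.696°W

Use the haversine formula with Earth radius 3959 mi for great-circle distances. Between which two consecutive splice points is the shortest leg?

Leg distances:
K1→K2: 69.5 mi
K2→K3: 256.0 mi
K3→K4: 152.2 mi
K4→K5: 146.4 mi
K5→K6: 305.9 mi
The shortest leg is K1–K2 at 69.5 mi.

K1–K2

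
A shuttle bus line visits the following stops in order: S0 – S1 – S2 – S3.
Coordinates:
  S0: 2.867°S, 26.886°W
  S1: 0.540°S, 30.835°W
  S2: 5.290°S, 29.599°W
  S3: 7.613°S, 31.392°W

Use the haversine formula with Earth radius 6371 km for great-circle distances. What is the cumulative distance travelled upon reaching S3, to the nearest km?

Leg distances:
S0→S1: 509.5 km  (cumulative 509.5 km)
S1→S2: 545.7 km  (cumulative 1055.2 km)
S2→S3: 325.5 km  (cumulative 1380.7 km)
Cumulative distance at S3 ≈ 1381 km.

1381 km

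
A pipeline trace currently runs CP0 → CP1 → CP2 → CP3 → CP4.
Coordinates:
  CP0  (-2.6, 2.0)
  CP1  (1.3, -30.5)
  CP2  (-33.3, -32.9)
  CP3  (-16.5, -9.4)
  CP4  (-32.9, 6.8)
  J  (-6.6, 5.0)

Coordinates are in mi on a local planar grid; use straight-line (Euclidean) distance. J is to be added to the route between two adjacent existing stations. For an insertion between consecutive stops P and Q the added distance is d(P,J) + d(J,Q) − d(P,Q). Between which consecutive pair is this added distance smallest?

Added distance for inserting J between each consecutive pair:
CP0–CP1: 8.6 mi
CP1–CP2: 48.0 mi
CP2–CP3: 34.9 mi
CP3–CP4: 20.8 mi
Smallest added distance is 8.6 mi, inserting between CP0 and CP1.

between CP0 and CP1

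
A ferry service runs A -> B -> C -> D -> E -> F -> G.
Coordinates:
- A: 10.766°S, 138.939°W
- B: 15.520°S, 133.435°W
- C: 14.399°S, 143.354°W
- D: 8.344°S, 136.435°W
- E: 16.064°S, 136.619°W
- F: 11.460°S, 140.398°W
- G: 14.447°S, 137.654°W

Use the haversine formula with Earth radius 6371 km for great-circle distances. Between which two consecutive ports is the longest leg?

B–C

Leg distances:
A→B: 796.5 km
B→C: 1072.7 km
C→D: 1010.7 km
D→E: 858.7 km
E→F: 654.6 km
F→G: 445.8 km
The longest leg is B–C at 1072.7 km.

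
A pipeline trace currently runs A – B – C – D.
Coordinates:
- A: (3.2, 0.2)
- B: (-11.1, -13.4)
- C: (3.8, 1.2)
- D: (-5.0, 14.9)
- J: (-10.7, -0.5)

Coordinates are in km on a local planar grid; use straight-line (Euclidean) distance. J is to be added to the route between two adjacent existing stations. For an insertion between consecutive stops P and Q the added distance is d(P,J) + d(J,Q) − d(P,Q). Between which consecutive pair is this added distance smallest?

Added distance for inserting J between each consecutive pair:
A–B: 7.1 km
B–C: 6.6 km
C–D: 14.7 km
Smallest added distance is 6.6 km, inserting between B and C.

between B and C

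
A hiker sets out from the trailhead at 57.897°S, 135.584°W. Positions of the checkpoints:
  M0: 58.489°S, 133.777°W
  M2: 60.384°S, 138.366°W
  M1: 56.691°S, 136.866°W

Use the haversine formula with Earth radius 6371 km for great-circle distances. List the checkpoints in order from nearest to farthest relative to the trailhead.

M0, M1, M2

Computing each great-circle distance from 57.897°S, 135.584°W:
M0 58.489°S, 133.777°W: 124.7 km
M1 56.691°S, 136.866°W: 154.6 km
M2 60.384°S, 138.366°W: 318.8 km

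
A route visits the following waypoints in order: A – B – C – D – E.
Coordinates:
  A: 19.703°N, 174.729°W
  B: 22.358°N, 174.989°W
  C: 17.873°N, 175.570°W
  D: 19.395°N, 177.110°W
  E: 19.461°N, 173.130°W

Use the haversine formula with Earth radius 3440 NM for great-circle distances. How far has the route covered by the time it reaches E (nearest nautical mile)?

Leg distances:
A→B: 160.1 NM  (cumulative 160.1 NM)
B→C: 271.3 NM  (cumulative 431.3 NM)
C→D: 126.6 NM  (cumulative 557.9 NM)
D→E: 225.4 NM  (cumulative 783.3 NM)
Cumulative distance at E ≈ 783 NM.

783 NM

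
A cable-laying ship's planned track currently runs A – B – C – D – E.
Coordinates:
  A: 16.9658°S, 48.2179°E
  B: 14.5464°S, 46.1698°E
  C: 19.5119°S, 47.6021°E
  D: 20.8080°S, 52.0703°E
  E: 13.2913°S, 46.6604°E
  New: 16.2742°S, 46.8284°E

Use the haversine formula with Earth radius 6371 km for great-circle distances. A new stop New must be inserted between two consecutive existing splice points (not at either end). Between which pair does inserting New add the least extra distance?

Added distance for inserting New between each consecutive pair:
A–B: 24.5 km
B–C: 1.1 km
C–D: 628.9 km
D–E: 65.8 km
Smallest added distance is 1.1 km, inserting between B and C.

between B and C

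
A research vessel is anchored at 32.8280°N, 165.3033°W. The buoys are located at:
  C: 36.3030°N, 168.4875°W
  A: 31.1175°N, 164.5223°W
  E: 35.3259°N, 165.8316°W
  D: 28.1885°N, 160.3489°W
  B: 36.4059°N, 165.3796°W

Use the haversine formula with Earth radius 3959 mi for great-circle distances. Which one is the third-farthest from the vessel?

Distance to each, sorted:
D: 435.5 mi
C: 300.8 mi
B: 247.3 mi
E: 175.2 mi
A: 126.7 mi
The third-farthest is B at 247.3 mi.

B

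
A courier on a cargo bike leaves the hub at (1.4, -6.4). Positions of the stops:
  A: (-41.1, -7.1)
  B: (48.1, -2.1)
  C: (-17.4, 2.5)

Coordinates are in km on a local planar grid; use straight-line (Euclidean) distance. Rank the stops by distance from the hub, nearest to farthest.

Distance from the hub at (1.4, -6.4) to each:
C (-17.4, 2.5): 20.8 km
A (-41.1, -7.1): 42.5 km
B (48.1, -2.1): 46.9 km

C, A, B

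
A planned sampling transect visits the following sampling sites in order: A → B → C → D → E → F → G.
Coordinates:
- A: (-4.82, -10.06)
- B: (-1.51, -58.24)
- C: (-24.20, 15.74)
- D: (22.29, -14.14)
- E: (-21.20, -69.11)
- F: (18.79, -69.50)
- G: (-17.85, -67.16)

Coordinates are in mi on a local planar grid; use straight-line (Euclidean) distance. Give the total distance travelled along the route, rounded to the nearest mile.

328 mi

Leg distances:
A→B: 48.3 mi  (cumulative 48.3 mi)
B→C: 77.4 mi  (cumulative 125.7 mi)
C→D: 55.3 mi  (cumulative 180.9 mi)
D→E: 70.1 mi  (cumulative 251.0 mi)
E→F: 40.0 mi  (cumulative 291.0 mi)
F→G: 36.7 mi  (cumulative 327.7 mi)
Total route length ≈ 328 mi.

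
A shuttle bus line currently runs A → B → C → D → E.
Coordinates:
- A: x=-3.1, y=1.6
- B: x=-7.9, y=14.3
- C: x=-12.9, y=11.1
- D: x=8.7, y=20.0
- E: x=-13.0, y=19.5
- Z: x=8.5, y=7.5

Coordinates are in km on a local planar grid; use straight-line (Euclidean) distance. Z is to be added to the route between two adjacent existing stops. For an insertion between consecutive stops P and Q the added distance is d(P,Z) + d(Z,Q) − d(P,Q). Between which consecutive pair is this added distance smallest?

between C and D

Added distance for inserting Z between each consecutive pair:
A–B: 17.2 km
B–C: 33.5 km
C–D: 10.8 km
D–E: 15.4 km
Smallest added distance is 10.8 km, inserting between C and D.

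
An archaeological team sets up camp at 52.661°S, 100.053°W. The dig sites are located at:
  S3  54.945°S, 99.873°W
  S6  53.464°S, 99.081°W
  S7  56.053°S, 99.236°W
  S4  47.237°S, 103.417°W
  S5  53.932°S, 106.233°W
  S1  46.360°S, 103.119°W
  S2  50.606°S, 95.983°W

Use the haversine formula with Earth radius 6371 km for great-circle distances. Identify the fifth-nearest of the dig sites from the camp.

S5

Distances from the camp (52.661°S, 100.053°W):
S6: 110.4 km
S3: 254.2 km
S2: 362.0 km
S7: 380.9 km
S5: 434.2 km
S4: 649.2 km
S1: 734.6 km
The fifth-nearest is S5 at 434.2 km.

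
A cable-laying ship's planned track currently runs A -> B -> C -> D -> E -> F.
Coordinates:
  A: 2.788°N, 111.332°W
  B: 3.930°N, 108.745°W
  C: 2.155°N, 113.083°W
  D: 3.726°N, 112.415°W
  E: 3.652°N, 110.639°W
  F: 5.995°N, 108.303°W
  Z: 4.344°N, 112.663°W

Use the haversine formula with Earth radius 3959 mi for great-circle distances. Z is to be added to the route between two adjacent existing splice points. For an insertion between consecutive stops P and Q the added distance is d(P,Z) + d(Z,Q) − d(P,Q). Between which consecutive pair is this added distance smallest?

Added distance for inserting Z between each consecutive pair:
A–B: 217.8 mi
B–C: 102.1 mi
C–D: 82.1 mi
D–E: 70.9 mi
E–F: 240.3 mi
Smallest added distance is 70.9 mi, inserting between D and E.

between D and E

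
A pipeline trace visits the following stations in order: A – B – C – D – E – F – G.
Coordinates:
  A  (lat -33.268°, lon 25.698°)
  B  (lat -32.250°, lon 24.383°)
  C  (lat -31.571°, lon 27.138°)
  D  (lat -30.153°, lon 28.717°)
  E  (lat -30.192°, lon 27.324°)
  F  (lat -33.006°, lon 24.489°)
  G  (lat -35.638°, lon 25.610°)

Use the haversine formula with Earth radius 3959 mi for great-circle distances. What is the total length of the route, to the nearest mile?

940 mi

Leg distances:
A→B: 103.9 mi  (cumulative 103.9 mi)
B→C: 168.3 mi  (cumulative 272.1 mi)
C→D: 135.5 mi  (cumulative 407.7 mi)
D→E: 83.3 mi  (cumulative 490.9 mi)
E→F: 256.2 mi  (cumulative 747.1 mi)
F→G: 192.8 mi  (cumulative 939.9 mi)
Total route length ≈ 940 mi.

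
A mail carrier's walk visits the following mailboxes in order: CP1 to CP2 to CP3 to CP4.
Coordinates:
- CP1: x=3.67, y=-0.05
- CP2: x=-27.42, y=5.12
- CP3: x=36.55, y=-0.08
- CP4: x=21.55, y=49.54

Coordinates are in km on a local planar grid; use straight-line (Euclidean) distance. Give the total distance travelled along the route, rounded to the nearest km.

Leg distances:
CP1→CP2: 31.5 km  (cumulative 31.5 km)
CP2→CP3: 64.2 km  (cumulative 95.7 km)
CP3→CP4: 51.8 km  (cumulative 147.5 km)
Total route length ≈ 148 km.

148 km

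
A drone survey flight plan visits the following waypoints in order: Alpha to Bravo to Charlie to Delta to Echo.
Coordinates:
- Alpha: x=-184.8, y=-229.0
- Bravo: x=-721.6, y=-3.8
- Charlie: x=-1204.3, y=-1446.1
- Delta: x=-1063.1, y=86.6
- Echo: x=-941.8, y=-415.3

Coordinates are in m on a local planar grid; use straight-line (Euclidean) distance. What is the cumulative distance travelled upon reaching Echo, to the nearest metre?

Leg distances:
Alpha→Bravo: 582.1 m  (cumulative 582.1 m)
Bravo→Charlie: 1520.9 m  (cumulative 2103.1 m)
Charlie→Delta: 1539.2 m  (cumulative 3642.2 m)
Delta→Echo: 516.3 m  (cumulative 4158.6 m)
Cumulative distance at Echo ≈ 4159 m.

4159 m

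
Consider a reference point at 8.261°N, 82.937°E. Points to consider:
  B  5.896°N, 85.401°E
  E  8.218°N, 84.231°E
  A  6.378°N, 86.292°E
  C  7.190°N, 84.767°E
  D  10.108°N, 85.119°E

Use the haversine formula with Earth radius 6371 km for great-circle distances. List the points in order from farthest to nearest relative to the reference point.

A, B, D, C, E

Distance from the reference point at 8.261°N, 82.937°E to each:
A 6.378°N, 86.292°E: 425.1 km
B 5.896°N, 85.401°E: 378.2 km
D 10.108°N, 85.119°E: 315.5 km
C 7.190°N, 84.767°E: 234.2 km
E 8.218°N, 84.231°E: 142.5 km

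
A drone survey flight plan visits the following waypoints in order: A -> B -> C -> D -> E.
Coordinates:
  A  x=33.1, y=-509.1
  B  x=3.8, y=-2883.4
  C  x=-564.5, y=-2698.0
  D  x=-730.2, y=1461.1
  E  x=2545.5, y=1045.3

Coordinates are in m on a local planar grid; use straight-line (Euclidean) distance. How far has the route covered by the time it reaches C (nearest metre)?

2972 m

Leg distances:
A→B: 2374.5 m  (cumulative 2374.5 m)
B→C: 597.8 m  (cumulative 2972.3 m)
Cumulative distance at C ≈ 2972 m.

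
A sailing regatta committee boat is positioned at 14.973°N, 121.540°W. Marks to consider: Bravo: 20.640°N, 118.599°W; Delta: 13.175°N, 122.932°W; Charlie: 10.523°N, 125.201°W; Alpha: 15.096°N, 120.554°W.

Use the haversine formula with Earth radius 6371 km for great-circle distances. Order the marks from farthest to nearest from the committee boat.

Bravo, Charlie, Delta, Alpha

Distance from the committee boat at 14.973°N, 121.540°W to each:
Bravo 20.640°N, 118.599°W: 702.8 km
Charlie 10.523°N, 125.201°W: 634.3 km
Delta 13.175°N, 122.932°W: 250.0 km
Alpha 15.096°N, 120.554°W: 106.8 km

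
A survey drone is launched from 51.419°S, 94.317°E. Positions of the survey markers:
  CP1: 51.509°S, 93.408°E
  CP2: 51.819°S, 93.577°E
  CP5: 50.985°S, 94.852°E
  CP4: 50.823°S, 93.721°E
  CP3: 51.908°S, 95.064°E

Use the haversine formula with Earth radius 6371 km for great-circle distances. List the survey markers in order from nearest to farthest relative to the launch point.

Distance from the launch point at 51.419°S, 94.317°E to each:
CP5 50.985°S, 94.852°E: 61.0 km
CP1 51.509°S, 93.408°E: 63.8 km
CP2 51.819°S, 93.577°E: 67.7 km
CP3 51.908°S, 95.064°E: 74.9 km
CP4 50.823°S, 93.721°E: 78.2 km

CP5, CP1, CP2, CP3, CP4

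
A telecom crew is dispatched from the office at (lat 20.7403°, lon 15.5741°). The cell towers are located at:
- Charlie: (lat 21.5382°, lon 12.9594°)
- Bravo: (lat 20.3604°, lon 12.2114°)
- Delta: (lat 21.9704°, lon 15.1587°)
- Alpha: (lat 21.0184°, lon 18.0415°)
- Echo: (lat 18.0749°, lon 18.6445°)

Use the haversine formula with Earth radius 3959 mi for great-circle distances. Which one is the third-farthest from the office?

Distance to each, sorted:
Echo: 271.9 mi
Bravo: 219.1 mi
Charlie: 177.3 mi
Alpha: 160.4 mi
Delta: 89.1 mi
The third-farthest is Charlie at 177.3 mi.

Charlie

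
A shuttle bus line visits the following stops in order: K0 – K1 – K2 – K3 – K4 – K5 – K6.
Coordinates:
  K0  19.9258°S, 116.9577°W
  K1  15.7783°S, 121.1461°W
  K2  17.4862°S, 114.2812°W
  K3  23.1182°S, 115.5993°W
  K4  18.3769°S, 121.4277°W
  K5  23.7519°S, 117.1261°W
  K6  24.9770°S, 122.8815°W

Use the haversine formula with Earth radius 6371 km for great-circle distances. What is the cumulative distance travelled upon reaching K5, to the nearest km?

Leg distances:
K0→K1: 639.6 km  (cumulative 639.6 km)
K1→K2: 755.6 km  (cumulative 1395.2 km)
K2→K3: 641.1 km  (cumulative 2036.3 km)
K3→K4: 803.1 km  (cumulative 2839.4 km)
K4→K5: 745.8 km  (cumulative 3585.2 km)
Cumulative distance at K5 ≈ 3585 km.

3585 km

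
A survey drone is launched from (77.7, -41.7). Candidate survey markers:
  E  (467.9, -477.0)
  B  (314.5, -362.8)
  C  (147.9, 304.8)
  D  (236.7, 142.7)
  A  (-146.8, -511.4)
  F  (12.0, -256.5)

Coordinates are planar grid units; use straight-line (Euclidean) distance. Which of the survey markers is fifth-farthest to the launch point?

Distance to each, sorted:
E: 584.6
A: 520.6
B: 399.0
C: 353.5
D: 243.5
F: 224.6
The fifth-farthest is D at 243.5.

D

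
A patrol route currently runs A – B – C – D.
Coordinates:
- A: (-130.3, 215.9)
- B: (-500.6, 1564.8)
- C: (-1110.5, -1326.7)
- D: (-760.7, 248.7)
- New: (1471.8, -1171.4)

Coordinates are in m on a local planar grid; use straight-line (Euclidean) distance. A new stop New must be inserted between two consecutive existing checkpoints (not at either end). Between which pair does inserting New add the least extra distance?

Added distance for inserting New between each consecutive pair:
A–B: 4093.5 m
B–C: 3004.8 m
C–D: 3619.1 m
Smallest added distance is 3004.8 m, inserting between B and C.

between B and C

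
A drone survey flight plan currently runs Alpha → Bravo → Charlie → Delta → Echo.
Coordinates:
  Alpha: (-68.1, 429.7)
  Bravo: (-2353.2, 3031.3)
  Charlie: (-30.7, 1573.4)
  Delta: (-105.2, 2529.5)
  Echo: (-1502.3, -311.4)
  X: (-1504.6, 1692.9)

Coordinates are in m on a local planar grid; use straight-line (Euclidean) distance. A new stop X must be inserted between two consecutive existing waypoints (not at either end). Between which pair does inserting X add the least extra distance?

between Alpha and Bravo

Added distance for inserting X between each consecutive pair:
Alpha–Bravo: 35.0 m
Bravo–Charlie: 321.3 m
Charlie–Delta: 2150.1 m
Delta–Echo: 468.9 m
Smallest added distance is 35.0 m, inserting between Alpha and Bravo.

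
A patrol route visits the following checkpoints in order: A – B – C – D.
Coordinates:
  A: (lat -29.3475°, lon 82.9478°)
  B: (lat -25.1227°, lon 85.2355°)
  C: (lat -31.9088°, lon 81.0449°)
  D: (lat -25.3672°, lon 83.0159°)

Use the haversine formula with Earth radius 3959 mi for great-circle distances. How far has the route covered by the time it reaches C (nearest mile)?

Leg distances:
A→B: 324.0 mi  (cumulative 324.0 mi)
B→C: 533.3 mi  (cumulative 857.3 mi)
Cumulative distance at C ≈ 857 mi.

857 mi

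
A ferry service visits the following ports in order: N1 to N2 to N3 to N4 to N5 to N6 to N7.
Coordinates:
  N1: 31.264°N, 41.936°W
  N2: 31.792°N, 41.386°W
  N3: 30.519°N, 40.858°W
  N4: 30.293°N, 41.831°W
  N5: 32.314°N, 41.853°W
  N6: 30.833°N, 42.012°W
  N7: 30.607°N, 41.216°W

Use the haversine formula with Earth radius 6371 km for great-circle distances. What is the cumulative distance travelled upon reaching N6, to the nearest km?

715 km

Leg distances:
N1→N2: 78.5 km  (cumulative 78.5 km)
N2→N3: 150.2 km  (cumulative 228.7 km)
N3→N4: 96.6 km  (cumulative 325.4 km)
N4→N5: 224.7 km  (cumulative 550.1 km)
N5→N6: 165.4 km  (cumulative 715.5 km)
Cumulative distance at N6 ≈ 715 km.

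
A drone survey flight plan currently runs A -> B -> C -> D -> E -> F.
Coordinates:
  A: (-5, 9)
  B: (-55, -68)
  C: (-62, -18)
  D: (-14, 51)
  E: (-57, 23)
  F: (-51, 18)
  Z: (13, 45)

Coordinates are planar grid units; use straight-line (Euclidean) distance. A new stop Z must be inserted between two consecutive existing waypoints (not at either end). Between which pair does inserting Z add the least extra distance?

Added distance for inserting Z between each consecutive pair:
A–B: 80.3
B–C: 179.3
C–D: 41.6
D–E: 49.7
E–F: 135.0
Smallest added distance is 41.6, inserting between C and D.

between C and D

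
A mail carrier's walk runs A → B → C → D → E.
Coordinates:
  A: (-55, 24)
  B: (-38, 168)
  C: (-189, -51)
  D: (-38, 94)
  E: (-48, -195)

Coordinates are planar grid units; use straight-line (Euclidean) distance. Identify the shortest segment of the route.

A–B

Leg distances:
A→B: 145.0
B→C: 266.0
C→D: 209.3
D→E: 289.2
The shortest leg is A–B at 145.0.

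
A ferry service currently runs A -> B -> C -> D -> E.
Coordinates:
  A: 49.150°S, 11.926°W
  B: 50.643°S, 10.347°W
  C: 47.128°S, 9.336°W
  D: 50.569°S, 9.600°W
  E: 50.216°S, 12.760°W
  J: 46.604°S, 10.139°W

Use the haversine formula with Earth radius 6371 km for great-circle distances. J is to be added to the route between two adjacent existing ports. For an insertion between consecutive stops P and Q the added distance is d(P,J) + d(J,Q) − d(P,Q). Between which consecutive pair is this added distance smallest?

Added distance for inserting J between each consecutive pair:
A–B: 561.4 km
B–C: 136.0 km
C–D: 143.9 km
D–E: 661.0 km
Smallest added distance is 136.0 km, inserting between B and C.

between B and C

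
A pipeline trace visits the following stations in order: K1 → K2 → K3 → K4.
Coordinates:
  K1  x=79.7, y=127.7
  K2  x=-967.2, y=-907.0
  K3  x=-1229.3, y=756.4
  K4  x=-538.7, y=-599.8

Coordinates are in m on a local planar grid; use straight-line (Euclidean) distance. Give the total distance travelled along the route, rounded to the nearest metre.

4678 m

Leg distances:
K1→K2: 1471.9 m  (cumulative 1471.9 m)
K2→K3: 1683.9 m  (cumulative 3155.9 m)
K3→K4: 1521.9 m  (cumulative 4677.8 m)
Total route length ≈ 4678 m.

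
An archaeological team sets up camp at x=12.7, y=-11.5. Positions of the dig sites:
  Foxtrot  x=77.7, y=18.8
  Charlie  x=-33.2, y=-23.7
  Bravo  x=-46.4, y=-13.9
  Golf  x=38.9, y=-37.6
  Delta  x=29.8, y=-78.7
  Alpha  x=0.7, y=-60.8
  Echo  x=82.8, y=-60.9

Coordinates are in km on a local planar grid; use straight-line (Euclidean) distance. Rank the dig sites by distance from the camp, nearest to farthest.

Distances from the camp:
Golf x=38.9, y=-37.6: 37.0 km
Charlie x=-33.2, y=-23.7: 47.5 km
Alpha x=0.7, y=-60.8: 50.7 km
Bravo x=-46.4, y=-13.9: 59.1 km
Delta x=29.8, y=-78.7: 69.3 km
Foxtrot x=77.7, y=18.8: 71.7 km
Echo x=82.8, y=-60.9: 85.8 km

Golf, Charlie, Alpha, Bravo, Delta, Foxtrot, Echo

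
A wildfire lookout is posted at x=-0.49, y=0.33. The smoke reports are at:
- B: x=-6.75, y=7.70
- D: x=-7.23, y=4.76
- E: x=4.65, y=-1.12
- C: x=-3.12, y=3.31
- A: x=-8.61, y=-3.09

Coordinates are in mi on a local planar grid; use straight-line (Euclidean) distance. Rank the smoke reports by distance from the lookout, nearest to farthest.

Distance from the lookout at x=-0.49, y=0.33 to each:
C x=-3.12, y=3.31: 4.0 mi
E x=4.65, y=-1.12: 5.3 mi
D x=-7.23, y=4.76: 8.1 mi
A x=-8.61, y=-3.09: 8.8 mi
B x=-6.75, y=7.70: 9.7 mi

C, E, D, A, B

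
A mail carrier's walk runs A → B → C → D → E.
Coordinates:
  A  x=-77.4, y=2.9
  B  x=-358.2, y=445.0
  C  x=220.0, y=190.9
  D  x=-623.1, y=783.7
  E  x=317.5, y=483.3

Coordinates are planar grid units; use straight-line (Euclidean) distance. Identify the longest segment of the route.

C–D

Leg distances:
A→B: 523.7
B→C: 631.6
C→D: 1030.6
D→E: 987.4
The longest leg is C–D at 1030.6.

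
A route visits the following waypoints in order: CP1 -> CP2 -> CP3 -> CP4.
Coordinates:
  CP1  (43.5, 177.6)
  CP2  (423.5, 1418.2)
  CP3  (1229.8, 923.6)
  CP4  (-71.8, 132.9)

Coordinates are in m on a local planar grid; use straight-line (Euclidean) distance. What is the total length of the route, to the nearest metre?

Leg distances:
CP1→CP2: 1297.5 m  (cumulative 1297.5 m)
CP2→CP3: 945.9 m  (cumulative 2243.4 m)
CP3→CP4: 1522.9 m  (cumulative 3766.4 m)
Total route length ≈ 3766 m.

3766 m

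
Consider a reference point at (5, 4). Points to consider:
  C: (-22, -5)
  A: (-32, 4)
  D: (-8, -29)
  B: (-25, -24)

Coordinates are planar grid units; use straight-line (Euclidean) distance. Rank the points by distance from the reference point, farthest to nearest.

B, A, D, C

Computing each straight-line distance from (5, 4):
B (-25, -24): 41.0
A (-32, 4): 37.0
D (-8, -29): 35.5
C (-22, -5): 28.5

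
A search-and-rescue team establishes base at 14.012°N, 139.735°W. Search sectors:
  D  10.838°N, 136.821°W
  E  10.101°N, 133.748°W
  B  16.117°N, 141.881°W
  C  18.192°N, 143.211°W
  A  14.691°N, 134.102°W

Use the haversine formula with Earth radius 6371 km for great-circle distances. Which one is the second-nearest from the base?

Distance to each, sorted:
B: 328.4 km
D: 474.0 km
C: 594.9 km
A: 611.5 km
E: 782.8 km
The second-nearest is D at 474.0 km.

D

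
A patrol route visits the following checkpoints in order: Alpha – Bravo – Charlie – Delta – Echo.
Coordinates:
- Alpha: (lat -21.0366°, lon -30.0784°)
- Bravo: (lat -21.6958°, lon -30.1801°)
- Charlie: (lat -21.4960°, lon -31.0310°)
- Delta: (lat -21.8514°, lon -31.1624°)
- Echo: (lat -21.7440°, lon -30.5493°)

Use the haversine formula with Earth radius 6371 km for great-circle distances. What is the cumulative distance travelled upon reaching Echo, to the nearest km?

Leg distances:
Alpha→Bravo: 74.1 km  (cumulative 74.1 km)
Bravo→Charlie: 90.7 km  (cumulative 164.8 km)
Charlie→Delta: 41.8 km  (cumulative 206.6 km)
Delta→Echo: 64.4 km  (cumulative 271.0 km)
Cumulative distance at Echo ≈ 271 km.

271 km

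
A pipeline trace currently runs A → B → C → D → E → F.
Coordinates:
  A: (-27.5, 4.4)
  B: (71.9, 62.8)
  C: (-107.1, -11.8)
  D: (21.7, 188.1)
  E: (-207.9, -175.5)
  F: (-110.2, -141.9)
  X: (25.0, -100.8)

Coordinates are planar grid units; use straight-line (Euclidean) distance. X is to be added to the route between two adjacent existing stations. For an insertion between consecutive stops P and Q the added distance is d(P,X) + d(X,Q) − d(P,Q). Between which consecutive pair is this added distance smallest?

between D and E

Added distance for inserting X between each consecutive pair:
A–B: 172.5
B–C: 135.6
C–D: 210.4
D–E: 103.5
E–F: 282.6
Smallest added distance is 103.5, inserting between D and E.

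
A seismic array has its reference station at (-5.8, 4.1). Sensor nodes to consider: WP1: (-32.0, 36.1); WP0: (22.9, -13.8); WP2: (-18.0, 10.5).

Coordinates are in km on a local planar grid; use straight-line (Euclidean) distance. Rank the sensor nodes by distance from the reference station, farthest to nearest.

WP1, WP0, WP2

Distances from the reference station:
WP1 (-32.0, 36.1): 41.4 km
WP0 (22.9, -13.8): 33.8 km
WP2 (-18.0, 10.5): 13.8 km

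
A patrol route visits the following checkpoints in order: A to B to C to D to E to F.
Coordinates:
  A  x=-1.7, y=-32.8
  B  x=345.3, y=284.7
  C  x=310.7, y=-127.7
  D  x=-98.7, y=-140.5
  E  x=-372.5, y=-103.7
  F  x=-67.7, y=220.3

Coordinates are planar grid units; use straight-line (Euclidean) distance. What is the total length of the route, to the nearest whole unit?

2015

Leg distances:
A→B: 470.3  (cumulative 470.3)
B→C: 413.8  (cumulative 884.2)
C→D: 409.6  (cumulative 1293.8)
D→E: 276.3  (cumulative 1570.0)
E→F: 444.8  (cumulative 2014.9)
Total route length ≈ 2015.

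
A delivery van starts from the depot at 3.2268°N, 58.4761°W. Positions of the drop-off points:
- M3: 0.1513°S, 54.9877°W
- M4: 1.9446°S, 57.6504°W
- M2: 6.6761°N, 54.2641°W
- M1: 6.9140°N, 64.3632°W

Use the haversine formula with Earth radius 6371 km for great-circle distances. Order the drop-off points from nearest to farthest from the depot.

M3, M4, M2, M1

Distance from the depot at 3.2268°N, 58.4761°W to each:
M3 0.1513°S, 54.9877°W: 539.8 km
M4 1.9446°S, 57.6504°W: 582.3 km
M2 6.6761°N, 54.2641°W: 604.0 km
M1 6.9140°N, 64.3632°W: 770.1 km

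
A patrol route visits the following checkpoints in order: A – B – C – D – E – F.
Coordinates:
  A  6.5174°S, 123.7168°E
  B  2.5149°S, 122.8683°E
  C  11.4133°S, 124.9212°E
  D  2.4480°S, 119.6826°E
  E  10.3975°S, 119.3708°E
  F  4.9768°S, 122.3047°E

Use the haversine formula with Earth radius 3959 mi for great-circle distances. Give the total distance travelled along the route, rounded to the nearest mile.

Leg distances:
A→B: 282.7 mi  (cumulative 282.7 mi)
B→C: 630.7 mi  (cumulative 913.4 mi)
C→D: 716.0 mi  (cumulative 1629.4 mi)
D→E: 549.7 mi  (cumulative 2179.1 mi)
E→F: 425.0 mi  (cumulative 2604.1 mi)
Total route length ≈ 2604 mi.

2604 mi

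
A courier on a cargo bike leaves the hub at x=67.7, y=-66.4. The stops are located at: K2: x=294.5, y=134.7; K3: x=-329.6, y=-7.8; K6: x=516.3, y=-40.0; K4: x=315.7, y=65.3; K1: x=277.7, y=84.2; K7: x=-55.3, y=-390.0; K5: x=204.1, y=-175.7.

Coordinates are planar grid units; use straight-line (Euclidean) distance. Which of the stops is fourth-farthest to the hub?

Distances from the hub (x=67.7, y=-66.4):
K6: 449.4
K3: 401.6
K7: 346.2
K2: 303.1
K4: 280.8
K1: 258.4
K5: 174.8
The fourth-farthest is K2 at 303.1.

K2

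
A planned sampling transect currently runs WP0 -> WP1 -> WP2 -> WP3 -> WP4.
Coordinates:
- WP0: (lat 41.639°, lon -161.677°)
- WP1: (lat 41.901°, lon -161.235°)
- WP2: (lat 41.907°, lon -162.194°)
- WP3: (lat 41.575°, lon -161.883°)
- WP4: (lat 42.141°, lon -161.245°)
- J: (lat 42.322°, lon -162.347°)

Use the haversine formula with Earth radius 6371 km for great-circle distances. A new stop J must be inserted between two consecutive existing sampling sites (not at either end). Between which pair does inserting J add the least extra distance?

Added distance for inserting J between each consecutive pair:
WP0–WP1: 150.2 km
WP1–WP2: 71.5 km
WP2–WP3: 94.3 km
WP3–WP4: 102.3 km
Smallest added distance is 71.5 km, inserting between WP1 and WP2.

between WP1 and WP2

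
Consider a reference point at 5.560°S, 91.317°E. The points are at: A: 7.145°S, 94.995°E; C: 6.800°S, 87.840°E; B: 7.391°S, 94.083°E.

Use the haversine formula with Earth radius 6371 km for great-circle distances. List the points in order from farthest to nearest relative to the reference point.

Distances from the reference point:
A 7.145°S, 94.995°E: 443.0 km
C 6.800°S, 87.840°E: 408.4 km
B 7.391°S, 94.083°E: 367.2 km

A, C, B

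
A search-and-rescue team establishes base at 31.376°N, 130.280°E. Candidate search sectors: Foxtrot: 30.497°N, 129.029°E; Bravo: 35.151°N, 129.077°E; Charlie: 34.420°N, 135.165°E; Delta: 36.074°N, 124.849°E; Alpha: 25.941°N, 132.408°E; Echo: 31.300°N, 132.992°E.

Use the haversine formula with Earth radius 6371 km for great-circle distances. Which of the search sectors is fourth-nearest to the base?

Distances from the base (31.376°N, 130.280°E):
Foxtrot: 154.2 km
Echo: 257.7 km
Bravo: 434.4 km
Charlie: 567.8 km
Alpha: 639.0 km
Delta: 724.4 km
The fourth-nearest is Charlie at 567.8 km.

Charlie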